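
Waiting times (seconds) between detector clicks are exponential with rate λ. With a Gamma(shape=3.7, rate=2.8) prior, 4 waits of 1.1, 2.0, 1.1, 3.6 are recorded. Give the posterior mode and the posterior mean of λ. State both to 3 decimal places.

Σ times = 7.8. Posterior: Gamma(shape = 3.7+4 = 7.7, rate = 2.8+7.8 = 10.6).
Mode = (α−1)/β = 6.7/10.6 = 0.632.
Mean = α/β = 7.7/10.6 = 0.726.

λ_MAP = 0.632, E[λ|data] = 0.726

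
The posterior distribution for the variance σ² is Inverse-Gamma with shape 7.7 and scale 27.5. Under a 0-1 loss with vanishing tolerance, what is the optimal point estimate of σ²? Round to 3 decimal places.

Mode = β/(α+1) = 27.5/8.7 = 3.161.
Mean = β/(α−1) = 27.5/6.7 = 4.104.
This is the posterior mode — the MAP estimate.

3.161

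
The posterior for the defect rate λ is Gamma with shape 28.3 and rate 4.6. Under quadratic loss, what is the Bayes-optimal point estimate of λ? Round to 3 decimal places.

6.152

Mode = (α−1)/β = 27.3/4.6 = 5.935.
Mean = α/β = 28.3/4.6 = 6.152.
Quadratic loss ⇒ the optimal estimator is the posterior mean.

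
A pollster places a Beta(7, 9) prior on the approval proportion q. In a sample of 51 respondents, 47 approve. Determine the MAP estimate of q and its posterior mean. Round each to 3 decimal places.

MAP = 0.815; posterior mean = 0.806

Posterior: Beta(7+47, 9+4) = Beta(54, 13).
Mode = (54−1)/(54+13−2) = 53/65 = 0.815.
Mean = 54/(54+13) = 54/67 = 0.806.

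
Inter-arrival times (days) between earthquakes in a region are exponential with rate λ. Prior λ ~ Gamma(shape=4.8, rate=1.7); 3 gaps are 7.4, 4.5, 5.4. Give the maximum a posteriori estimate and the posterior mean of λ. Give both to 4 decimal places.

maximum a posteriori estimate = 0.3579, posterior mean = 0.4105

Σ times = 17.3. Posterior: Gamma(shape = 4.8+3 = 7.8, rate = 1.7+17.3 = 19.0).
Mode = (α−1)/β = 6.8/19.0 = 0.3579.
Mean = α/β = 7.8/19.0 = 0.4105.
Right-skewed posterior ⇒ mode < mean.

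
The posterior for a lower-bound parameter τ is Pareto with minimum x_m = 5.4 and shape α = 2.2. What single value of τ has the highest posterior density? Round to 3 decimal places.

5.400

The Pareto density is strictly decreasing on [x_m, ∞), so the mode is x_m = 5.400.
Mean = α·x_m/(α−1) = 2.2·5.4/1.2 = 9.900.
This is the posterior mode — the MAP estimate.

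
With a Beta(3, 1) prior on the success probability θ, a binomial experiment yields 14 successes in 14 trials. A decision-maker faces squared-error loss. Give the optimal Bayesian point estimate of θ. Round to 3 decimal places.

Posterior: Beta(3+14, 1+0) = Beta(17, 1).
Since β = 1 ≤ 1 and α > 1, the Beta density is monotone increasing on [0,1]; the mode is at 1.
Mean = 17/(17+1) = 0.944.
Squared-error loss ⇒ the optimal estimator is the posterior mean.

0.944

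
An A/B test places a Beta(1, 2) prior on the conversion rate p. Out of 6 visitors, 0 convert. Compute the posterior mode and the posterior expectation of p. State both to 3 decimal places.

Posterior: Beta(1+0, 2+6) = Beta(1, 8).
Since α = 1 ≤ 1 and β > 1, the Beta density is monotone decreasing on [0,1]; the mode is at 0.
Mean = 1/(1+8) = 0.111.
Mean > mode: the posterior has a right tail.

MAP = 0.000; posterior mean = 0.111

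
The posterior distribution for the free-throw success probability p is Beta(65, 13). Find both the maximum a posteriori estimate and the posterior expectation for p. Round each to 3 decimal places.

MAP = 0.842; posterior mean = 0.833

Mode = (65−1)/(65+13−2) = 64/76 = 0.842.
Mean = 65/(65+13) = 65/78 = 0.833.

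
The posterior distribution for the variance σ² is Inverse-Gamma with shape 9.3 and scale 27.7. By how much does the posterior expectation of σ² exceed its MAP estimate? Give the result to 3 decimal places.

Mode = β/(α+1) = 27.7/10.3 = 2.689.
Mean = β/(α−1) = 27.7/8.3 = 3.337.
Difference = 3.337 − 2.689 = 0.648.
The mean is pulled above the mode by the posterior's right skew.

0.648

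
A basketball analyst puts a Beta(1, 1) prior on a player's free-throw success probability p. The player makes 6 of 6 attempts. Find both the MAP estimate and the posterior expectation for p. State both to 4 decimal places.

MAP: 1.0000. Posterior mean: 0.8750.

Posterior: Beta(1+6, 1+0) = Beta(7, 1).
Since β = 1 ≤ 1 and α > 1, the Beta density is monotone increasing on [0,1]; the mode is at 1.
Mean = 7/(7+1) = 0.8750.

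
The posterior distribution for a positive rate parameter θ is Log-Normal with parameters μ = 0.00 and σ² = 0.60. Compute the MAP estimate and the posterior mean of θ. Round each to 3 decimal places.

θ_MAP = 0.549, E[θ|data] = 1.350

Mode = exp(μ − σ²) = exp(-0.60) = 0.549.
Mean = exp(μ + σ²/2) = exp(0.300) = 1.350.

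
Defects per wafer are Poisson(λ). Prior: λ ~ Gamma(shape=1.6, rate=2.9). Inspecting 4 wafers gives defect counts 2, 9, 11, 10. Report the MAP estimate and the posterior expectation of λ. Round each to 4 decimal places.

MAP estimate = 4.7246, posterior expectation = 4.8696

Σ counts = 32. Posterior: Gamma(shape = 1.6+32 = 33.6, rate = 2.9+4 = 6.9).
Mode = (α−1)/β = 32.6/6.9 = 4.7246.
Mean = α/β = 33.6/6.9 = 4.8696.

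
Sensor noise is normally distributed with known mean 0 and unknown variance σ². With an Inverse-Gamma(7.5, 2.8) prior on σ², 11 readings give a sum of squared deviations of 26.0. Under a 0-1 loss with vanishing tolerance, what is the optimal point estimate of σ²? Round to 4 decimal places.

Posterior: Inverse-Gamma(shape = 7.5+11/2 = 13.0, scale = 2.8+26.0/2 = 15.8).
Mode = β/(α+1) = 15.8/14.0 = 1.1286.
Mean = β/(α−1) = 15.8/12.0 = 1.3167.
This is the posterior mode — the MAP estimate.

1.1286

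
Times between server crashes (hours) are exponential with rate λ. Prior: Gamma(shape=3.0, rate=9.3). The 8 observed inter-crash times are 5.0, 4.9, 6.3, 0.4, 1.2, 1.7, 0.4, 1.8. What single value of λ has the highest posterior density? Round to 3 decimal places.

Σ times = 21.7. Posterior: Gamma(shape = 3.0+8 = 11.0, rate = 9.3+21.7 = 31.0).
Mode = (α−1)/β = 10.0/31.0 = 0.323.
Mean = α/β = 11.0/31.0 = 0.355.
This is the posterior mode — the MAP estimate.

0.323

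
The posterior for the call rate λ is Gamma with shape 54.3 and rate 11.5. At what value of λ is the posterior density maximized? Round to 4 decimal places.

Mode = (α−1)/β = 53.3/11.5 = 4.6348.
Mean = α/β = 54.3/11.5 = 4.7217.
This is the posterior mode — the MAP estimate.

4.6348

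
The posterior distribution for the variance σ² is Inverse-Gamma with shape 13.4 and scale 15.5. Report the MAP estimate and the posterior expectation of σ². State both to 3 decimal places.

Mode = β/(α+1) = 15.5/14.4 = 1.076.
Mean = β/(α−1) = 15.5/12.4 = 1.250.
Right-skewed posterior ⇒ mode < mean.

σ²_MAP = 1.076, E[σ²|data] = 1.250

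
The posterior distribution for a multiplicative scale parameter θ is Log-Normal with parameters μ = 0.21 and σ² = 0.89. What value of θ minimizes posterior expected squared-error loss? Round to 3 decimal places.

1.925

Mode = exp(μ − σ²) = exp(-0.68) = 0.507.
Mean = exp(μ + σ²/2) = exp(0.655) = 1.925.
Squared-error loss ⇒ the optimal estimator is the posterior mean.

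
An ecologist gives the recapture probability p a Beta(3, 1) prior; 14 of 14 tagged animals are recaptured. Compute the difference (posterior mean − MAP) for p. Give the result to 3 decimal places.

-0.056

Posterior: Beta(3+14, 1+0) = Beta(17, 1).
Since β = 1 ≤ 1 and α > 1, the Beta density is monotone increasing on [0,1]; the mode is at 1.
Mean = 17/(17+1) = 0.944.
Difference = 0.944 − 1.000 = -0.056.
Mode > mean: the posterior has a left tail.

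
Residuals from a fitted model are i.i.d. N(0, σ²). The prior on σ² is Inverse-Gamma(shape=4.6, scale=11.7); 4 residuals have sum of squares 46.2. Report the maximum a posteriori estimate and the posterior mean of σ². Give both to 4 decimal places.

Posterior: Inverse-Gamma(shape = 4.6+4/2 = 6.6, scale = 11.7+46.2/2 = 34.8).
Mode = β/(α+1) = 34.8/7.6 = 4.5789.
Mean = β/(α−1) = 34.8/5.6 = 6.2143.
Right-skewed posterior ⇒ mode < mean.

maximum a posteriori estimate = 4.5789, posterior mean = 6.2143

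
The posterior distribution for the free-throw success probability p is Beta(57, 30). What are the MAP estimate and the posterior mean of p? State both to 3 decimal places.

MAP = 0.659; posterior mean = 0.655

Mode = (57−1)/(57+30−2) = 56/85 = 0.659.
Mean = 57/(57+30) = 57/87 = 0.655.
The posterior is left-skewed, so the mode exceeds the mean.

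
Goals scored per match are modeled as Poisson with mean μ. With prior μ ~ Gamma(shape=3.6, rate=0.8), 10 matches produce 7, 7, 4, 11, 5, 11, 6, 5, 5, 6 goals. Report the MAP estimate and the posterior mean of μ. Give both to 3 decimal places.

μ_MAP = 6.444, E[μ|data] = 6.537

Σ counts = 67. Posterior: Gamma(shape = 3.6+67 = 70.6, rate = 0.8+10 = 10.8).
Mode = (α−1)/β = 69.6/10.8 = 6.444.
Mean = α/β = 70.6/10.8 = 6.537.
The posterior is right-skewed, so the mean exceeds the mode.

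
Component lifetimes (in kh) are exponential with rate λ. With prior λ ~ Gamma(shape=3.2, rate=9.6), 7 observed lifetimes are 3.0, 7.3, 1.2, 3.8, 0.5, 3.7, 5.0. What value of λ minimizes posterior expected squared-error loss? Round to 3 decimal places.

Σ times = 24.5. Posterior: Gamma(shape = 3.2+7 = 10.2, rate = 9.6+24.5 = 34.1).
Mode = (α−1)/β = 9.2/34.1 = 0.270.
Mean = α/β = 10.2/34.1 = 0.299.
Squared-error loss ⇒ the optimal estimator is the posterior mean.

0.299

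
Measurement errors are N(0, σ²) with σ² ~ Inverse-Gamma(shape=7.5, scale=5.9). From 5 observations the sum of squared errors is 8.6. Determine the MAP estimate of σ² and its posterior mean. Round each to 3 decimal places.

MAP estimate = 0.927, posterior mean = 1.133

Posterior: Inverse-Gamma(shape = 7.5+5/2 = 10.0, scale = 5.9+8.6/2 = 10.2).
Mode = β/(α+1) = 10.2/11.0 = 0.927.
Mean = β/(α−1) = 10.2/9.0 = 1.133.
The posterior is right-skewed, so the mean exceeds the mode.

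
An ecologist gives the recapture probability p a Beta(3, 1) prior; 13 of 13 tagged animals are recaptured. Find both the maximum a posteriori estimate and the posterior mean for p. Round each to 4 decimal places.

Posterior: Beta(3+13, 1+0) = Beta(16, 1).
Since β = 1 ≤ 1 and α > 1, the Beta density is monotone increasing on [0,1]; the mode is at 1.
Mean = 16/(16+1) = 0.9412.

p_MAP = 1.0000, E[p|data] = 0.9412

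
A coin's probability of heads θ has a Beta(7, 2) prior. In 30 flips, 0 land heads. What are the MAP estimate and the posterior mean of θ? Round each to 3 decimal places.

Posterior: Beta(7+0, 2+30) = Beta(7, 32).
Mode = (7−1)/(7+32−2) = 6/37 = 0.162.
Mean = 7/(7+32) = 7/39 = 0.179.

MAP: 0.162. Posterior mean: 0.179.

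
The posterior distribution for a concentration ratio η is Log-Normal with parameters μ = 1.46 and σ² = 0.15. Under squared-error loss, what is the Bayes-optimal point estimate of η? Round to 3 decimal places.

Mode = exp(μ − σ²) = exp(1.31) = 3.706.
Mean = exp(μ + σ²/2) = exp(1.535) = 4.641.
Squared-error loss ⇒ the optimal estimator is the posterior mean.

4.641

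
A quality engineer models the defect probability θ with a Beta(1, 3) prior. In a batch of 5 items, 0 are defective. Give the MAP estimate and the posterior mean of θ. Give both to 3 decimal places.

MAP estimate = 0.000, posterior mean = 0.111

Posterior: Beta(1+0, 3+5) = Beta(1, 8).
Since α = 1 ≤ 1 and β > 1, the Beta density is monotone decreasing on [0,1]; the mode is at 0.
Mean = 1/(1+8) = 0.111.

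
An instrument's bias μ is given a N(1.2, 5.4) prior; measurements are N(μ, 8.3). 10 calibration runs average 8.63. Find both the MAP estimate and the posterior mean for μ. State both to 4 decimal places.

Posterior for μ is Normal. Precision-weighted mean: (1/5.4·1.2 + 10/8.3·8.63) / (1/5.4 + 10/8.3) = 7.6401.
A Normal posterior is symmetric, so mode = mean.

MAP: 7.6401. Posterior mean: 7.6401.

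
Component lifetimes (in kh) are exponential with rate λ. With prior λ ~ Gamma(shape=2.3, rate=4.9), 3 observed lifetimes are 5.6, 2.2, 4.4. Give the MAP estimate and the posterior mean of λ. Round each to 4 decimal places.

Σ times = 12.2. Posterior: Gamma(shape = 2.3+3 = 5.3, rate = 4.9+12.2 = 17.1).
Mode = (α−1)/β = 4.3/17.1 = 0.2515.
Mean = α/β = 5.3/17.1 = 0.3099.

MAP estimate = 0.2515, posterior mean = 0.3099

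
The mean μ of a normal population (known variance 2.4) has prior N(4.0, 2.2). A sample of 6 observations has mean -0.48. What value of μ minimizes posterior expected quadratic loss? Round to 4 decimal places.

Posterior for μ is Normal. Precision-weighted mean: (1/2.2·4.0 + 6/2.4·-0.48) / (1/2.2 + 6/2.4) = 0.2092.
A Normal posterior is symmetric, so mode = mean.
Quadratic loss ⇒ the optimal estimator is the posterior mean.

0.2092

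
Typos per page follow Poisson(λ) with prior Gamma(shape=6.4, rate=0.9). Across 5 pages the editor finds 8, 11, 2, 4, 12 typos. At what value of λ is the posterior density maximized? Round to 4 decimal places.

Σ counts = 37. Posterior: Gamma(shape = 6.4+37 = 43.4, rate = 0.9+5 = 5.9).
Mode = (α−1)/β = 42.4/5.9 = 7.1864.
Mean = α/β = 43.4/5.9 = 7.3559.
This is the posterior mode — the MAP estimate.

7.1864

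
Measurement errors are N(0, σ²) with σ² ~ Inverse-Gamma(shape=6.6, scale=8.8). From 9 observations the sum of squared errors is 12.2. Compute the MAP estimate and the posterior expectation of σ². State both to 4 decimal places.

Posterior: Inverse-Gamma(shape = 6.6+9/2 = 11.1, scale = 8.8+12.2/2 = 14.9).
Mode = β/(α+1) = 14.9/12.1 = 1.2314.
Mean = β/(α−1) = 14.9/10.1 = 1.4752.

σ²_MAP = 1.2314, E[σ²|data] = 1.4752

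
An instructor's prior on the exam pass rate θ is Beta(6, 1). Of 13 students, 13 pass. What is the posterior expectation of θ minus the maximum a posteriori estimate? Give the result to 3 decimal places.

Posterior: Beta(6+13, 1+0) = Beta(19, 1).
Since β = 1 ≤ 1 and α > 1, the Beta density is monotone increasing on [0,1]; the mode is at 1.
Mean = 19/(19+1) = 0.950.
Difference = 0.950 − 1.000 = -0.050.

-0.050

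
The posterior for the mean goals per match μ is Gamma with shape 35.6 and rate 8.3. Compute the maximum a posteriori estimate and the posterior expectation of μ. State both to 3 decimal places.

MAP = 4.169, posterior mean = 4.289

Mode = (α−1)/β = 34.6/8.3 = 4.169.
Mean = α/β = 35.6/8.3 = 4.289.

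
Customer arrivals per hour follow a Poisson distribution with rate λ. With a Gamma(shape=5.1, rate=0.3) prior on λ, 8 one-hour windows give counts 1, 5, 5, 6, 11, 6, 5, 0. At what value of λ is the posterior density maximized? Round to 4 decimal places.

5.1928

Σ counts = 39. Posterior: Gamma(shape = 5.1+39 = 44.1, rate = 0.3+8 = 8.3).
Mode = (α−1)/β = 43.1/8.3 = 5.1928.
Mean = α/β = 44.1/8.3 = 5.3133.
This is the posterior mode — the MAP estimate.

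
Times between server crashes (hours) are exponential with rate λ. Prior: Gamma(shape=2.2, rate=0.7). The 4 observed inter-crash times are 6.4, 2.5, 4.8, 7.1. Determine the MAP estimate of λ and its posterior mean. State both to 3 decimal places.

Σ times = 20.8. Posterior: Gamma(shape = 2.2+4 = 6.2, rate = 0.7+20.8 = 21.5).
Mode = (α−1)/β = 5.2/21.5 = 0.242.
Mean = α/β = 6.2/21.5 = 0.288.
The mean is pulled above the mode by the posterior's right skew.

MAP estimate = 0.242, posterior mean = 0.288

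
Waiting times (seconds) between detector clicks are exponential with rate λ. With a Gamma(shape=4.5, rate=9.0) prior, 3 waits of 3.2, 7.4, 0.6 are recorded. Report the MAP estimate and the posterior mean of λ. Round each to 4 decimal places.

MAP = 0.3218, posterior mean = 0.3713

Σ times = 11.2. Posterior: Gamma(shape = 4.5+3 = 7.5, rate = 9.0+11.2 = 20.2).
Mode = (α−1)/β = 6.5/20.2 = 0.3218.
Mean = α/β = 7.5/20.2 = 0.3713.
Mean > mode: the posterior has a right tail.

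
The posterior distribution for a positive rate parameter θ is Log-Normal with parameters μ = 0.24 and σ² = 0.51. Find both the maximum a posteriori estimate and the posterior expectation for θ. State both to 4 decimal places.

maximum a posteriori estimate = 0.7634, posterior expectation = 1.6405

Mode = exp(μ − σ²) = exp(-0.27) = 0.7634.
Mean = exp(μ + σ²/2) = exp(0.495) = 1.6405.
The mean is pulled above the mode by the posterior's right skew.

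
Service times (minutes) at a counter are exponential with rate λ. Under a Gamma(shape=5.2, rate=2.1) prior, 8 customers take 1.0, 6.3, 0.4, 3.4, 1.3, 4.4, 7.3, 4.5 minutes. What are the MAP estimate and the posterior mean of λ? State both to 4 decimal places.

Σ times = 28.6. Posterior: Gamma(shape = 5.2+8 = 13.2, rate = 2.1+28.6 = 30.7).
Mode = (α−1)/β = 12.2/30.7 = 0.3974.
Mean = α/β = 13.2/30.7 = 0.4300.

λ_MAP = 0.3974, E[λ|data] = 0.4300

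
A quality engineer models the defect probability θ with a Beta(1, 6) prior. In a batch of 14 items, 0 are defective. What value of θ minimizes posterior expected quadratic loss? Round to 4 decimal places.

Posterior: Beta(1+0, 6+14) = Beta(1, 20).
Since α = 1 ≤ 1 and β > 1, the Beta density is monotone decreasing on [0,1]; the mode is at 0.
Mean = 1/(1+20) = 0.0476.
Quadratic loss ⇒ the optimal estimator is the posterior mean.

0.0476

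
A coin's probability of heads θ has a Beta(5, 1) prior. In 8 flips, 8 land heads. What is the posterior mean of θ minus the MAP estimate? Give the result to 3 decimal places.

-0.071

Posterior: Beta(5+8, 1+0) = Beta(13, 1).
Since β = 1 ≤ 1 and α > 1, the Beta density is monotone increasing on [0,1]; the mode is at 1.
Mean = 13/(13+1) = 0.929.
Difference = 0.929 − 1.000 = -0.071.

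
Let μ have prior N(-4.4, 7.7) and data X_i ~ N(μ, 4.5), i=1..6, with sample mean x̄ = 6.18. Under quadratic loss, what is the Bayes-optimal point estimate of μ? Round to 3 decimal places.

Posterior for μ is Normal. Precision-weighted mean: (1/7.7·-4.4 + 6/4.5·6.18) / (1/7.7 + 6/4.5) = 5.241.
A Normal posterior is symmetric, so mode = mean.
Quadratic loss ⇒ the optimal estimator is the posterior mean.

5.241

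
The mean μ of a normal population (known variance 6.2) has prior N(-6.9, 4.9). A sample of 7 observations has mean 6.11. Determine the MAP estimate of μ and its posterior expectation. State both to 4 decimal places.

μ_MAP = 4.1183, E[μ|data] = 4.1183

Posterior for μ is Normal. Precision-weighted mean: (1/4.9·-6.9 + 7/6.2·6.11) / (1/4.9 + 7/6.2) = 4.1183.
A Normal posterior is symmetric, so mode = mean.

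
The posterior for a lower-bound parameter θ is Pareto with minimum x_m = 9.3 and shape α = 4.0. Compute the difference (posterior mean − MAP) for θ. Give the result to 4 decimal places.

The Pareto density is strictly decreasing on [x_m, ∞), so the mode is x_m = 9.3000.
Mean = α·x_m/(α−1) = 4.0·9.3/3.0 = 12.4000.
Difference = 12.4000 − 9.3000 = 3.1000.

3.1000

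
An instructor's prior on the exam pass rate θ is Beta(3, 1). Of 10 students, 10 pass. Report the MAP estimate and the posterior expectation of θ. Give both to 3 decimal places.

θ_MAP = 1.000, E[θ|data] = 0.929

Posterior: Beta(3+10, 1+0) = Beta(13, 1).
Since β = 1 ≤ 1 and α > 1, the Beta density is monotone increasing on [0,1]; the mode is at 1.
Mean = 13/(13+1) = 0.929.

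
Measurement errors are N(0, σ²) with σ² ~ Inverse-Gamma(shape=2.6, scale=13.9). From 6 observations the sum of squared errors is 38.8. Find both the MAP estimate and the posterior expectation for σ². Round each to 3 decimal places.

MAP = 5.045, posterior mean = 7.239

Posterior: Inverse-Gamma(shape = 2.6+6/2 = 5.6, scale = 13.9+38.8/2 = 33.3).
Mode = β/(α+1) = 33.3/6.6 = 5.045.
Mean = β/(α−1) = 33.3/4.6 = 7.239.
The posterior is right-skewed, so the mean exceeds the mode.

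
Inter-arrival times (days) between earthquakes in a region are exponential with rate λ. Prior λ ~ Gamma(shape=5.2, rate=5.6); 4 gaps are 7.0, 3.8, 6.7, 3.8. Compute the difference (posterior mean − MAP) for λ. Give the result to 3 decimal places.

0.037

Σ times = 21.3. Posterior: Gamma(shape = 5.2+4 = 9.2, rate = 5.6+21.3 = 26.9).
Mode = (α−1)/β = 8.2/26.9 = 0.305.
Mean = α/β = 9.2/26.9 = 0.342.
Difference = 0.342 − 0.305 = 0.037.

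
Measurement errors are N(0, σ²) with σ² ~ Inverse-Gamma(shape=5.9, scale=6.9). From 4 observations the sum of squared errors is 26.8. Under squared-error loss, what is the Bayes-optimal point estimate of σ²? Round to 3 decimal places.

Posterior: Inverse-Gamma(shape = 5.9+4/2 = 7.9, scale = 6.9+26.8/2 = 20.3).
Mode = β/(α+1) = 20.3/8.9 = 2.281.
Mean = β/(α−1) = 20.3/6.9 = 2.942.
Squared-error loss ⇒ the optimal estimator is the posterior mean.

2.942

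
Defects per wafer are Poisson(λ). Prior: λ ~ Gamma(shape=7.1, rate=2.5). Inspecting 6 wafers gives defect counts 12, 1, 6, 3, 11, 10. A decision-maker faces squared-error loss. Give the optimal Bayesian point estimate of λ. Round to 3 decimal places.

Σ counts = 43. Posterior: Gamma(shape = 7.1+43 = 50.1, rate = 2.5+6 = 8.5).
Mode = (α−1)/β = 49.1/8.5 = 5.776.
Mean = α/β = 50.1/8.5 = 5.894.
Squared-error loss ⇒ the optimal estimator is the posterior mean.

5.894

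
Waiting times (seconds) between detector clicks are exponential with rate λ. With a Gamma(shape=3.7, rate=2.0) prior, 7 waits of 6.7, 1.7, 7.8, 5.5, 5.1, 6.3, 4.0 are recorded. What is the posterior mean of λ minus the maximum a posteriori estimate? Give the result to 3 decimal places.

Σ times = 37.1. Posterior: Gamma(shape = 3.7+7 = 10.7, rate = 2.0+37.1 = 39.1).
Mode = (α−1)/β = 9.7/39.1 = 0.248.
Mean = α/β = 10.7/39.1 = 0.274.
Difference = 0.274 − 0.248 = 0.026.
Mean > mode: the posterior has a right tail.

0.026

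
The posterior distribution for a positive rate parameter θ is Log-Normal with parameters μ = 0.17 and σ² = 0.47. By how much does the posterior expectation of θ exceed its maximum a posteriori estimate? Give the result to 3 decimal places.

0.758

Mode = exp(μ − σ²) = exp(-0.30) = 0.741.
Mean = exp(μ + σ²/2) = exp(0.405) = 1.499.
Difference = 1.499 − 0.741 = 0.758.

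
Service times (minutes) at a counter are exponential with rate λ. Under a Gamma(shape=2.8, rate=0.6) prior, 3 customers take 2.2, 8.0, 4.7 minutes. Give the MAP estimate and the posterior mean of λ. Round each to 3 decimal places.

Σ times = 14.9. Posterior: Gamma(shape = 2.8+3 = 5.8, rate = 0.6+14.9 = 15.5).
Mode = (α−1)/β = 4.8/15.5 = 0.310.
Mean = α/β = 5.8/15.5 = 0.374.

MAP estimate = 0.310, posterior mean = 0.374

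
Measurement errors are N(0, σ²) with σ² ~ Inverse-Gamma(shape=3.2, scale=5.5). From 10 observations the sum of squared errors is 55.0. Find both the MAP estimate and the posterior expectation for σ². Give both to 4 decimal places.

Posterior: Inverse-Gamma(shape = 3.2+10/2 = 8.2, scale = 5.5+55.0/2 = 33.0).
Mode = β/(α+1) = 33.0/9.2 = 3.5870.
Mean = β/(α−1) = 33.0/7.2 = 4.5833.
Mean > mode: the posterior has a right tail.

σ²_MAP = 3.5870, E[σ²|data] = 4.5833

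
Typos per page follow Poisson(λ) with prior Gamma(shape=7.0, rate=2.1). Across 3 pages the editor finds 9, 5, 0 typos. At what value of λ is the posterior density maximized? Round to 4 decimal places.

Σ counts = 14. Posterior: Gamma(shape = 7.0+14 = 21.0, rate = 2.1+3 = 5.1).
Mode = (α−1)/β = 20.0/5.1 = 3.9216.
Mean = α/β = 21.0/5.1 = 4.1176.
This is the posterior mode — the MAP estimate.

3.9216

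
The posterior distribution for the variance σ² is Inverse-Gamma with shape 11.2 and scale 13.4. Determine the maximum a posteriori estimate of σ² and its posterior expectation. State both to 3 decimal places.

MAP: 1.098. Posterior mean: 1.314.

Mode = β/(α+1) = 13.4/12.2 = 1.098.
Mean = β/(α−1) = 13.4/10.2 = 1.314.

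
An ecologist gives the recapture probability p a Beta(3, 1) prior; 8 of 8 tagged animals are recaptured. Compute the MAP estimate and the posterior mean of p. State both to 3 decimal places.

MAP: 1.000. Posterior mean: 0.917.

Posterior: Beta(3+8, 1+0) = Beta(11, 1).
Since β = 1 ≤ 1 and α > 1, the Beta density is monotone increasing on [0,1]; the mode is at 1.
Mean = 11/(11+1) = 0.917.
Left-skewed posterior ⇒ mean < mode.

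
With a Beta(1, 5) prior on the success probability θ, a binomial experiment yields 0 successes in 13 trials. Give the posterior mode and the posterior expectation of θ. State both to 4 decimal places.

Posterior: Beta(1+0, 5+13) = Beta(1, 18).
Since α = 1 ≤ 1 and β > 1, the Beta density is monotone decreasing on [0,1]; the mode is at 0.
Mean = 1/(1+18) = 0.0526.

MAP = 0.0000; posterior mean = 0.0526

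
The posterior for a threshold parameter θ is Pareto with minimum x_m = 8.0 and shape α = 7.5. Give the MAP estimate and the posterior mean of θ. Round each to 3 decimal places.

MAP: 8.000. Posterior mean: 9.231.

The Pareto density is strictly decreasing on [x_m, ∞), so the mode is x_m = 8.000.
Mean = α·x_m/(α−1) = 7.5·8.0/6.5 = 9.231.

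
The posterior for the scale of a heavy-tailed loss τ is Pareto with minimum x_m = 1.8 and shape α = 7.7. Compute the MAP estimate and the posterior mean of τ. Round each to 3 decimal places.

The Pareto density is strictly decreasing on [x_m, ∞), so the mode is x_m = 1.800.
Mean = α·x_m/(α−1) = 7.7·1.8/6.7 = 2.069.
The posterior is right-skewed, so the mean exceeds the mode.

τ_MAP = 1.800, E[τ|data] = 2.069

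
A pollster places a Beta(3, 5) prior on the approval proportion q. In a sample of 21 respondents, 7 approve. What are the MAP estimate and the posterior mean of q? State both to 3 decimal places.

Posterior: Beta(3+7, 5+14) = Beta(10, 19).
Mode = (10−1)/(10+19−2) = 9/27 = 0.333.
Mean = 10/(10+19) = 10/29 = 0.345.
Mean > mode: the posterior has a right tail.

MAP: 0.333. Posterior mean: 0.345.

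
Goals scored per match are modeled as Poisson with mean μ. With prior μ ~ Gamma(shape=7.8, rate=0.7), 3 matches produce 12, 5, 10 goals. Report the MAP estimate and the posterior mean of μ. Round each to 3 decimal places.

Σ counts = 27. Posterior: Gamma(shape = 7.8+27 = 34.8, rate = 0.7+3 = 3.7).
Mode = (α−1)/β = 33.8/3.7 = 9.135.
Mean = α/β = 34.8/3.7 = 9.405.
The posterior is right-skewed, so the mean exceeds the mode.

MAP: 9.135. Posterior mean: 9.405.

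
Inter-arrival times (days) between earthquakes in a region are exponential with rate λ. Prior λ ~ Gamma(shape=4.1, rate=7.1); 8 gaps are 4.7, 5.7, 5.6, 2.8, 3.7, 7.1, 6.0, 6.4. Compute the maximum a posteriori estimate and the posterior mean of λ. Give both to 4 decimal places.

Σ times = 42.0. Posterior: Gamma(shape = 4.1+8 = 12.1, rate = 7.1+42.0 = 49.1).
Mode = (α−1)/β = 11.1/49.1 = 0.2261.
Mean = α/β = 12.1/49.1 = 0.2464.
The mean is pulled above the mode by the posterior's right skew.

MAP: 0.2261. Posterior mean: 0.2464.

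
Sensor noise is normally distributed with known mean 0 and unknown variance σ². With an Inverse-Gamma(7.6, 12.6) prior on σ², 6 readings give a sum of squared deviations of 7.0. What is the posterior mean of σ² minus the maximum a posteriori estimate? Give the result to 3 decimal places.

0.289

Posterior: Inverse-Gamma(shape = 7.6+6/2 = 10.6, scale = 12.6+7.0/2 = 16.1).
Mode = β/(α+1) = 16.1/11.6 = 1.388.
Mean = β/(α−1) = 16.1/9.6 = 1.677.
Difference = 1.677 − 1.388 = 0.289.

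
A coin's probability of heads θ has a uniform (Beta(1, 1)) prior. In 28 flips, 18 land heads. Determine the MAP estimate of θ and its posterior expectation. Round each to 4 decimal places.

MAP = 0.6429, posterior mean = 0.6333

Posterior: Beta(1+18, 1+10) = Beta(19, 11).
Mode = (19−1)/(19+11−2) = 18/28 = 0.6429.
With a flat prior the MAP equals the MLE, 18/28.
Mean = 19/(19+11) = 19/30 = 0.6333.
The mean is pulled below the mode by the posterior's left skew.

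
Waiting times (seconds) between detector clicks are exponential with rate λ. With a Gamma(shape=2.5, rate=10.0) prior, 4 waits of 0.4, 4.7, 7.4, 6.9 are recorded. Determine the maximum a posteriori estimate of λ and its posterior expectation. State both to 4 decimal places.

MAP = 0.1871; posterior mean = 0.2211

Σ times = 19.4. Posterior: Gamma(shape = 2.5+4 = 6.5, rate = 10.0+19.4 = 29.4).
Mode = (α−1)/β = 5.5/29.4 = 0.1871.
Mean = α/β = 6.5/29.4 = 0.2211.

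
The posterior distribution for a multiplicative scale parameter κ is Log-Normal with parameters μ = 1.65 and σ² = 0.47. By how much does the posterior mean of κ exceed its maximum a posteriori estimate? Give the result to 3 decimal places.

3.332

Mode = exp(μ − σ²) = exp(1.18) = 3.254.
Mean = exp(μ + σ²/2) = exp(1.885) = 6.586.
Difference = 6.586 − 3.254 = 3.332.
Right-skewed posterior ⇒ mode < mean.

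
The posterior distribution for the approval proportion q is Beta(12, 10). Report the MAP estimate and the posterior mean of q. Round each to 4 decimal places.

MAP estimate = 0.5500, posterior mean = 0.5455

Mode = (12−1)/(12+10−2) = 11/20 = 0.5500.
Mean = 12/(12+10) = 12/22 = 0.5455.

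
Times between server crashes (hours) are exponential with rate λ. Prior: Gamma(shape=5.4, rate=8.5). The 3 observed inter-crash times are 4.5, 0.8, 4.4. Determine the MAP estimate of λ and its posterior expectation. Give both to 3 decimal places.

MAP = 0.407; posterior mean = 0.462

Σ times = 9.7. Posterior: Gamma(shape = 5.4+3 = 8.4, rate = 8.5+9.7 = 18.2).
Mode = (α−1)/β = 7.4/18.2 = 0.407.
Mean = α/β = 8.4/18.2 = 0.462.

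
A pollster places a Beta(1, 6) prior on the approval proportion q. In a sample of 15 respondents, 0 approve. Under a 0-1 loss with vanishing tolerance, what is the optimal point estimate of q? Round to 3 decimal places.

0.000

Posterior: Beta(1+0, 6+15) = Beta(1, 21).
Since α = 1 ≤ 1 and β > 1, the Beta density is monotone decreasing on [0,1]; the mode is at 0.
Mean = 1/(1+21) = 0.045.
This is the posterior mode — the MAP estimate.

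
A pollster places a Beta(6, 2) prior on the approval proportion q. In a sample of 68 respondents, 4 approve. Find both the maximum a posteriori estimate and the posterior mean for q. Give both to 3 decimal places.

maximum a posteriori estimate = 0.122, posterior mean = 0.132

Posterior: Beta(6+4, 2+64) = Beta(10, 66).
Mode = (10−1)/(10+66−2) = 9/74 = 0.122.
Mean = 10/(10+66) = 10/76 = 0.132.
The mean is pulled above the mode by the posterior's right skew.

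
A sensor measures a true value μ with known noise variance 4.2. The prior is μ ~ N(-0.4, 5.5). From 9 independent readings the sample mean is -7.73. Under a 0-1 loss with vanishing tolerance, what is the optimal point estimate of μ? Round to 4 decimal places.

-7.1567

Posterior for μ is Normal. Precision-weighted mean: (1/5.5·-0.4 + 9/4.2·-7.73) / (1/5.5 + 9/4.2) = -7.1567.
A Normal posterior is symmetric, so mode = mean.
This is the posterior mode — the MAP estimate.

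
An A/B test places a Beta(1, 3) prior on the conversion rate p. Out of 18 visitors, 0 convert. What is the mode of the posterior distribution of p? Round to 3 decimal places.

0.000

Posterior: Beta(1+0, 3+18) = Beta(1, 21).
Since α = 1 ≤ 1 and β > 1, the Beta density is monotone decreasing on [0,1]; the mode is at 0.
Mean = 1/(1+21) = 0.045.
This is the posterior mode — the MAP estimate.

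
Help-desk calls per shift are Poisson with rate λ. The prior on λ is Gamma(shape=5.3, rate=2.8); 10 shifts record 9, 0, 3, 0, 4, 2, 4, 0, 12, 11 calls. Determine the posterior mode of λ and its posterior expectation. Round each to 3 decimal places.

Σ counts = 45. Posterior: Gamma(shape = 5.3+45 = 50.3, rate = 2.8+10 = 12.8).
Mode = (α−1)/β = 49.3/12.8 = 3.852.
Mean = α/β = 50.3/12.8 = 3.930.
The posterior is right-skewed, so the mean exceeds the mode.

MAP: 3.852. Posterior mean: 3.930.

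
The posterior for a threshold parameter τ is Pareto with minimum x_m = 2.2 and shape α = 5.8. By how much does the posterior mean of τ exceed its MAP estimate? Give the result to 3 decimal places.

The Pareto density is strictly decreasing on [x_m, ∞), so the mode is x_m = 2.200.
Mean = α·x_m/(α−1) = 5.8·2.2/4.8 = 2.658.
Difference = 2.658 − 2.200 = 0.458.

0.458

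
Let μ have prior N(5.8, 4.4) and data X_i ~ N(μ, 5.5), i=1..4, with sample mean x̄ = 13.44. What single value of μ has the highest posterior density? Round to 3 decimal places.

11.621

Posterior for μ is Normal. Precision-weighted mean: (1/4.4·5.8 + 4/5.5·13.44) / (1/4.4 + 4/5.5) = 11.621.
A Normal posterior is symmetric, so mode = mean.
This is the posterior mode — the MAP estimate.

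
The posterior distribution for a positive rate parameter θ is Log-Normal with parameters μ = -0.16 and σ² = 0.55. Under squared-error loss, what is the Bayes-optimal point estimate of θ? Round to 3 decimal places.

Mode = exp(μ − σ²) = exp(-0.71) = 0.492.
Mean = exp(μ + σ²/2) = exp(0.115) = 1.122.
Squared-error loss ⇒ the optimal estimator is the posterior mean.

1.122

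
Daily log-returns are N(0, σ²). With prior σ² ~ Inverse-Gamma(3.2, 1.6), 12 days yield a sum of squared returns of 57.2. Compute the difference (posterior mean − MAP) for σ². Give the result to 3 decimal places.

Posterior: Inverse-Gamma(shape = 3.2+12/2 = 9.2, scale = 1.6+57.2/2 = 30.2).
Mode = β/(α+1) = 30.2/10.2 = 2.961.
Mean = β/(α−1) = 30.2/8.2 = 3.683.
Difference = 3.683 − 2.961 = 0.722.
The mean is pulled above the mode by the posterior's right skew.

0.722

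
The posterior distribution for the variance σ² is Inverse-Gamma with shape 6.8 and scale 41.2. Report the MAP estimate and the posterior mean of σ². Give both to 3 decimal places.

Mode = β/(α+1) = 41.2/7.8 = 5.282.
Mean = β/(α−1) = 41.2/5.8 = 7.103.

MAP = 5.282; posterior mean = 7.103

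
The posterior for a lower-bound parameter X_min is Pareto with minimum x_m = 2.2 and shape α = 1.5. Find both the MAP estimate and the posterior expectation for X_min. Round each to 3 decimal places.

The Pareto density is strictly decreasing on [x_m, ∞), so the mode is x_m = 2.200.
Mean = α·x_m/(α−1) = 1.5·2.2/0.5 = 6.600.
The posterior is right-skewed, so the mean exceeds the mode.

MAP = 2.200, posterior mean = 6.600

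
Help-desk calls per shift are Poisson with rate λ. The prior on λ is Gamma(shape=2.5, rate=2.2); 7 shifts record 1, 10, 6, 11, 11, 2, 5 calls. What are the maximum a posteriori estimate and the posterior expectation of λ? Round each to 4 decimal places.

Σ counts = 46. Posterior: Gamma(shape = 2.5+46 = 48.5, rate = 2.2+7 = 9.2).
Mode = (α−1)/β = 47.5/9.2 = 5.1630.
Mean = α/β = 48.5/9.2 = 5.2717.

MAP: 5.1630. Posterior mean: 5.2717.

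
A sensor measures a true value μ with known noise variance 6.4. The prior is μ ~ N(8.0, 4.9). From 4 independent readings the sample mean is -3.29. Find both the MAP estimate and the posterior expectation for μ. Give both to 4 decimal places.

μ_MAP = -0.5109, E[μ|data] = -0.5109

Posterior for μ is Normal. Precision-weighted mean: (1/4.9·8.0 + 4/6.4·-3.29) / (1/4.9 + 4/6.4) = -0.5109.
A Normal posterior is symmetric, so mode = mean.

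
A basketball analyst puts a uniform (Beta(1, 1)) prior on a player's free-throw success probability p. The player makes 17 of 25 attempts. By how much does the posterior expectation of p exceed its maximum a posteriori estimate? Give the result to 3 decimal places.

-0.013

Posterior: Beta(1+17, 1+8) = Beta(18, 9).
Mode = (18−1)/(18+9−2) = 17/25 = 0.680.
With a flat prior the MAP equals the MLE, 17/25.
Mean = 18/(18+9) = 18/27 = 0.667.
Difference = 0.667 − 0.680 = -0.013.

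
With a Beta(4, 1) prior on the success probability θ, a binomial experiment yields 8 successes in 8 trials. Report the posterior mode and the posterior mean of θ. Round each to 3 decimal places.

MAP = 1.000, posterior mean = 0.923

Posterior: Beta(4+8, 1+0) = Beta(12, 1).
Since β = 1 ≤ 1 and α > 1, the Beta density is monotone increasing on [0,1]; the mode is at 1.
Mean = 12/(12+1) = 0.923.
Left-skewed posterior ⇒ mean < mode.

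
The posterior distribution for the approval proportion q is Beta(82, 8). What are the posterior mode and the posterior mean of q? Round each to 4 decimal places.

MAP: 0.9205. Posterior mean: 0.9111.

Mode = (82−1)/(82+8−2) = 81/88 = 0.9205.
Mean = 82/(82+8) = 82/90 = 0.9111.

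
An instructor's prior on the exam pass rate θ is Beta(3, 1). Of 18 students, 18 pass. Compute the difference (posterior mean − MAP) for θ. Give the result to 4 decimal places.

-0.0455

Posterior: Beta(3+18, 1+0) = Beta(21, 1).
Since β = 1 ≤ 1 and α > 1, the Beta density is monotone increasing on [0,1]; the mode is at 1.
Mean = 21/(21+1) = 0.9545.
Difference = 0.9545 − 1.0000 = -0.0455.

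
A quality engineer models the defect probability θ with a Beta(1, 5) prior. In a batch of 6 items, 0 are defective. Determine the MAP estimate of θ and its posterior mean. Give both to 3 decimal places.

MAP = 0.000, posterior mean = 0.083

Posterior: Beta(1+0, 5+6) = Beta(1, 11).
Since α = 1 ≤ 1 and β > 1, the Beta density is monotone decreasing on [0,1]; the mode is at 0.
Mean = 1/(1+11) = 0.083.
The posterior is right-skewed, so the mean exceeds the mode.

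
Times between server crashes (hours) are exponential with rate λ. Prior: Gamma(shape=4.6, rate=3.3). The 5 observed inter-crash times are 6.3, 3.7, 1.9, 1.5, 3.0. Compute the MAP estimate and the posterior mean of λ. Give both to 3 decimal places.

MAP = 0.437; posterior mean = 0.487

Σ times = 16.4. Posterior: Gamma(shape = 4.6+5 = 9.6, rate = 3.3+16.4 = 19.7).
Mode = (α−1)/β = 8.6/19.7 = 0.437.
Mean = α/β = 9.6/19.7 = 0.487.
Mean > mode: the posterior has a right tail.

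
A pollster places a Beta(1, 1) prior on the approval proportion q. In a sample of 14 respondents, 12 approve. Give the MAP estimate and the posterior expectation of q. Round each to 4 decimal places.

Posterior: Beta(1+12, 1+2) = Beta(13, 3).
Mode = (13−1)/(13+3−2) = 12/14 = 0.8571.
With a flat prior the MAP equals the MLE, 12/14.
Mean = 13/(13+3) = 13/16 = 0.8125.
The posterior is left-skewed, so the mode exceeds the mean.

q_MAP = 0.8571, E[q|data] = 0.8125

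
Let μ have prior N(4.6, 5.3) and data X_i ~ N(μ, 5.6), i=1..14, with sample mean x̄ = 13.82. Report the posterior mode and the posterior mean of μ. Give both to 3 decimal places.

Posterior for μ is Normal. Precision-weighted mean: (1/5.3·4.6 + 14/5.6·13.82) / (1/5.3 + 14/5.6) = 13.173.
A Normal posterior is symmetric, so mode = mean.

posterior mode = 13.173, posterior mean = 13.173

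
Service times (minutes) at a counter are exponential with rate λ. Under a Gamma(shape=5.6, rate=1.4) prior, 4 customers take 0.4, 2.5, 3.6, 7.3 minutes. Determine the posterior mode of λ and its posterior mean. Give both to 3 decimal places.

Σ times = 13.8. Posterior: Gamma(shape = 5.6+4 = 9.6, rate = 1.4+13.8 = 15.2).
Mode = (α−1)/β = 8.6/15.2 = 0.566.
Mean = α/β = 9.6/15.2 = 0.632.

λ_MAP = 0.566, E[λ|data] = 0.632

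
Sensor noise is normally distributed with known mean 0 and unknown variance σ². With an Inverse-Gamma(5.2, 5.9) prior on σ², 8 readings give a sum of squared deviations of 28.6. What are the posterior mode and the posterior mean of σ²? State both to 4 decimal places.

MAP = 1.9804, posterior mean = 2.4634

Posterior: Inverse-Gamma(shape = 5.2+8/2 = 9.2, scale = 5.9+28.6/2 = 20.2).
Mode = β/(α+1) = 20.2/10.2 = 1.9804.
Mean = β/(α−1) = 20.2/8.2 = 2.4634.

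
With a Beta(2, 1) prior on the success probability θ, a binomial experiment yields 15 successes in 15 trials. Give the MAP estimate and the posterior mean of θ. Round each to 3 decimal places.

MAP = 1.000, posterior mean = 0.944

Posterior: Beta(2+15, 1+0) = Beta(17, 1).
Since β = 1 ≤ 1 and α > 1, the Beta density is monotone increasing on [0,1]; the mode is at 1.
Mean = 17/(17+1) = 0.944.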